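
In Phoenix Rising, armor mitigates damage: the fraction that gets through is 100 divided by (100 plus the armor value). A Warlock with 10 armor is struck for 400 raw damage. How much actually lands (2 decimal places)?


actual = 400 * 100 / (100 + 10)
= 400 * 100 / 110
= 40000 / 110
= 363.64

363.64 damage


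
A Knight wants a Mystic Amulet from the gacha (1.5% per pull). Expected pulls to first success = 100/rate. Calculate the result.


Expected pulls for a geometric distribution = 1/p = 100 / rate%
= 100 / 1.5
= 66.67

66.67 pulls


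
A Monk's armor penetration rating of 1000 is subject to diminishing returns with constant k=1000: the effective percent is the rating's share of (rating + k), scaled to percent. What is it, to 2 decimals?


effective% = rating / (rating + k) * 100
= 1000 / (1000 + 1000) * 100
= 1000 / 2000 * 100
= 0.5 * 100
= 50.00%

50.00%


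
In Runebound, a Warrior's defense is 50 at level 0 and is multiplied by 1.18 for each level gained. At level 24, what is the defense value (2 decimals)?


value = base * growth^level
= 50 * 1.18^24
= 50 * 53.109006
= 2655.45

2655.45 defense


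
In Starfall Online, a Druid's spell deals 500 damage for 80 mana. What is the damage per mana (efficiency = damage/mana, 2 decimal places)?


Efficiency = damage / mana
= 500 / 80
= 6.25

6.25 dmg/mana


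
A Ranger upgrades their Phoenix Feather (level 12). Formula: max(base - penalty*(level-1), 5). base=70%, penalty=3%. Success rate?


raw_rate = 70 - 3 * (12 - 1)
= 70 - 3 * 11
= 70 - 33
= 37
Apply floor: max(37, 5) = 37%

37%


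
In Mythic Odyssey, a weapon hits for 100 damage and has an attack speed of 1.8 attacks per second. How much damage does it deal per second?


DPS = damage * attack_speed
= 100 * 1.8
= 180.0

180.0 DPS


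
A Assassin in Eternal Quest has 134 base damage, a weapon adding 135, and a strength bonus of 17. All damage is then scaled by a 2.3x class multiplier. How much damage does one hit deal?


Sum base + weapon + str = 134 + 135 + 17 = 286
Multiply by 2.3:
286 * 2.3 = 657.8

657.8 damage


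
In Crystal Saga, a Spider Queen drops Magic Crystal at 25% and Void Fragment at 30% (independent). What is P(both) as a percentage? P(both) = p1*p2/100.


For independent events, P(both) = P(A) * P(B)
= 25% * 30%
= 750 / 100 %
= 7.5%

7.5%


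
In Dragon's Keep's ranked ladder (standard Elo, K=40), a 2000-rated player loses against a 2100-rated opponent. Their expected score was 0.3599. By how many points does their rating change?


Elo update: delta = K * (S - Ea), where S = 0 (loses)
S - Ea = 0 - 0.3599 = -0.3599
Rating change = 40 * -0.3599
= -14.40

-14.40 rating points


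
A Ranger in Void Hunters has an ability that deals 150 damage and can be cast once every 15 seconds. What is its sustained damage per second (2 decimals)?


DPS = damage / cooldown
= 150 / 15
= 10.00

10.00 DPS


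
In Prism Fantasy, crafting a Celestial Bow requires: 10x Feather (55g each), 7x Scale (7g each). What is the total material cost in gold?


Cost breakdown:
  Feather: 10 * 55 = 550
  Scale: 7 * 7 = 49
Total = 550 + 49 = 599

599 gold


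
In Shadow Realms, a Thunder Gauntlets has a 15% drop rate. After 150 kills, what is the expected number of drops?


Expected drops = kills * (drop_rate / 100)
= 150 * (15 / 100)
= 150 * 0.15
= 22.5

22.5 drops


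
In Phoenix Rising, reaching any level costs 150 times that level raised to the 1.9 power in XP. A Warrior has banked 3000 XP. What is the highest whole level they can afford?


XP = 150 * level^1.9, so level = (XP / 150)^(1/1.9)
= (3000 / 150)^(1/1.9)
= 20.0^0.5263
= 4.839
Floor: level = 4

level 4


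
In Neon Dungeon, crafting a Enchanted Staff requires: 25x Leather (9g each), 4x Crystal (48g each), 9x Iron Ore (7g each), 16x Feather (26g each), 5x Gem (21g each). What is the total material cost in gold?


Cost breakdown:
  Leather: 25 * 9 = 225
  Crystal: 4 * 48 = 192
  Iron Ore: 9 * 7 = 63
  Feather: 16 * 26 = 416
  Gem: 5 * 21 = 105
Total = 225 + 192 + 63 + 416 + 105 = 1001

1001 gold


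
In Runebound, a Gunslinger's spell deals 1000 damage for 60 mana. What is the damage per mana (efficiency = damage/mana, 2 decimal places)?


Efficiency = damage / mana
= 1000 / 60
= 16.67

16.67 dmg/mana


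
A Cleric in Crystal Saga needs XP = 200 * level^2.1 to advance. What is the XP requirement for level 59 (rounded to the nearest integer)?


XP = 200 * level^2.1
Substitute level = 59:
XP = 200 * 59^2.1
= 200 * 5233.4638
= 1046693

1046693 XP


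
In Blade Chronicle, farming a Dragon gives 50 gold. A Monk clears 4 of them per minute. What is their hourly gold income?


Gold per minute = 50 * 4 = 200
Gold per hour = 200 * 60 = 12000

12000 gold/hour


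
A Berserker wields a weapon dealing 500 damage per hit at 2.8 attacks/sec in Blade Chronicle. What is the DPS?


DPS = damage * attack_speed
= 500 * 2.8
= 1400.0

1400.0 DPS


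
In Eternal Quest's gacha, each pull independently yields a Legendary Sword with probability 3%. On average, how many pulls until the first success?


Expected pulls for a geometric distribution = 1/p = 100 / rate%
= 100 / 3
= 33.33

33.33 pulls


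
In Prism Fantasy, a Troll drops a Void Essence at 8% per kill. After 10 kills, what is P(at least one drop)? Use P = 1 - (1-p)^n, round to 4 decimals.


P(at least one) = 1 - P(none) = 1 - (1-p)^n
p = 8/100 = 0.08
1 - p = 0.92
(1 - p)^10 = 0.92^10 = 0.434388
P(at least one) = 1 - 0.434388 = 0.5656

0.5656


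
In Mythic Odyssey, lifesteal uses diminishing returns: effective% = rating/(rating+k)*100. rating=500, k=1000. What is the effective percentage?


effective% = rating / (rating + k) * 100
= 500 / (500 + 1000) * 100
= 500 / 1500 * 100
= 0.333333 * 100
= 33.33%

33.33%


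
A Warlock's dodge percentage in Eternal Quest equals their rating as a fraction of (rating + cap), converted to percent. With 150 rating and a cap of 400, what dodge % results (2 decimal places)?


dodge% = 150 / (150 + 400) * 100
= 150 / 550 * 100
= 0.272727 * 100
= 27.27%

27.27%


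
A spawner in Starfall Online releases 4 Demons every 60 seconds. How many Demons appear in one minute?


Spawns per minute = count * (60 / interval)
= 4 * (60 / 60)
= 4 * 1.0
= 4.0

4.0 per minute


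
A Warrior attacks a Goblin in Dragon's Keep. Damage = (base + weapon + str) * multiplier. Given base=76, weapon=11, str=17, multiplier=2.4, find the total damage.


Sum base + weapon + str = 76 + 11 + 17 = 104
Multiply by 2.4:
104 * 2.4 = 249.6

249.6 damage


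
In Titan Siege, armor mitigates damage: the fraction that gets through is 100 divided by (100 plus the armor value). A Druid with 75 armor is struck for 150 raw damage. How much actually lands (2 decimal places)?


actual = 150 * 100 / (100 + 75)
= 150 * 100 / 175
= 15000 / 175
= 85.71

85.71 damage


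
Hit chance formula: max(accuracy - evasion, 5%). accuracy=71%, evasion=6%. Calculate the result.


accuracy - evasion = 71 - 6 = 65
Apply floor: max(65, 5) = 65
Hit chance = 65%

65%


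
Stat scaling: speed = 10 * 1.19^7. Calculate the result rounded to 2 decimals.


value = base * growth^level
= 10 * 1.19^7
= 10 * 3.379315
= 33.79

33.79 speed


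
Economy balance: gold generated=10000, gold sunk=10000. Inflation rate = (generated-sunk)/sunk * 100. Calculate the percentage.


Net gold = 10000 - 10000 = 0
Inflation rate = net / sunk * 100 = 0 / 10000 * 100
= 0.0 * 100
= 0.00%

0.00%


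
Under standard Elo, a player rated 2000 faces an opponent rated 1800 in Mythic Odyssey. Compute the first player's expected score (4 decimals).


Elo expected score: Ea = 1/(1 + 10^((Rb-Ra)/400))
Rb - Ra = 1800 - 2000 = -200
(Rb-Ra)/400 = -200/400 = -0.5
10^-0.5 = 0.316228
Ea = 1/(1 + 0.316228) = 1/1.316228 = 0.7597

0.7597


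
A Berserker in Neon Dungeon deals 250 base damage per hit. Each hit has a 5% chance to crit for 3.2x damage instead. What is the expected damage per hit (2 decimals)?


E[dmg] = base * (1 + crit_chance * (crit_mult - 1))
cc as decimal = 5/100 = 0.05
cm - 1 = 3.2 - 1 = 2.2
Bonus factor = 0.05 * 2.2 = 0.11
Total multiplier = 1 + 0.11 = 1.11
Expected damage = 250 * 1.11 = 277.50

277.50 damage


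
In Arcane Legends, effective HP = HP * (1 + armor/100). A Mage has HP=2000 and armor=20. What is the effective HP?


EHP = 2000 * (1 + 20/100)
= 2000 * (1 + 0.2)
= 2000 * 1.2
= 2400.0

2400.0 EHP


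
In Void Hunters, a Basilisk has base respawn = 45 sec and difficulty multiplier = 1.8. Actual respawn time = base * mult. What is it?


Respawn time = base * multiplier
= 45 * 1.8
= 81.0 seconds

81.0 seconds


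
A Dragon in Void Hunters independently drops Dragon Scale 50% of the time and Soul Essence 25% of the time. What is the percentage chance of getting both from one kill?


For independent events, P(both) = P(A) * P(B)
= 50% * 25%
= 1250 / 100 %
= 12.5%

12.5%


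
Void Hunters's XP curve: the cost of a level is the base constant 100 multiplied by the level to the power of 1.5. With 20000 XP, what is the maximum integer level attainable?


XP = 100 * level^1.5, so level = (XP / 100)^(1/1.5)
= (20000 / 100)^(1/1.5)
= 200.0^0.6667
= 34.1995
Floor: level = 34

level 34


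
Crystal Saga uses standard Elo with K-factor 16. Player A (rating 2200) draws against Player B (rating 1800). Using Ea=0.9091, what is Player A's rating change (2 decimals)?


Elo update: delta = K * (S - Ea), where S = 0.5 (draws)
S - Ea = 0.5 - 0.9091 = -0.4091
Rating change = 16 * -0.4091
= -6.55

-6.55 rating points


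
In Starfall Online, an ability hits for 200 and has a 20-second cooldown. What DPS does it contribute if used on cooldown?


DPS = damage / cooldown
= 200 / 20
= 10.00

10.00 DPS


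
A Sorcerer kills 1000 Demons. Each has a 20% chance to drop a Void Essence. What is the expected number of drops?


Expected drops = kills * (drop_rate / 100)
= 1000 * (20 / 100)
= 1000 * 0.2
= 200.0

200.0 drops


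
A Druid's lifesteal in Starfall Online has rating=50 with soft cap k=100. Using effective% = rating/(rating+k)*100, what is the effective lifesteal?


effective% = rating / (rating + k) * 100
= 50 / (50 + 100) * 100
= 50 / 150 * 100
= 0.333333 * 100
= 33.33%

33.33%


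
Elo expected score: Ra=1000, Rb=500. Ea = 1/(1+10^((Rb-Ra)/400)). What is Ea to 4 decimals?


Elo expected score: Ea = 1/(1 + 10^((Rb-Ra)/400))
Rb - Ra = 500 - 1000 = -500
(Rb-Ra)/400 = -500/400 = -1.25
10^-1.25 = 0.056234
Ea = 1/(1 + 0.056234) = 1/1.056234 = 0.9468

0.9468


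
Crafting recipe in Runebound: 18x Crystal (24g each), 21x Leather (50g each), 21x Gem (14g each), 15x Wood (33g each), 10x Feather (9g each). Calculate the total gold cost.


Cost breakdown:
  Crystal: 18 * 24 = 432
  Leather: 21 * 50 = 1050
  Gem: 21 * 14 = 294
  Wood: 15 * 33 = 495
  Feather: 10 * 9 = 90
Total = 432 + 1050 + 294 + 495 + 90 = 2361

2361 gold


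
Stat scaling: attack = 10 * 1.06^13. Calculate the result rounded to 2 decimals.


value = base * growth^level
= 10 * 1.06^13
= 10 * 2.132928
= 21.33

21.33 attack


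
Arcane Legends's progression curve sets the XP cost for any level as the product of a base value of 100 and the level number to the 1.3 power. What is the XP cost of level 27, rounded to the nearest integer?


XP = 100 * level^1.3
Substitute level = 27:
XP = 100 * 27^1.3
= 100 * 72.5726
= 7257

7257 XP


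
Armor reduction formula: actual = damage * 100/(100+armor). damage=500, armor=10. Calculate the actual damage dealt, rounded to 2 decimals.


actual = 500 * 100 / (100 + 10)
= 500 * 100 / 110
= 50000 / 110
= 454.55

454.55 damage


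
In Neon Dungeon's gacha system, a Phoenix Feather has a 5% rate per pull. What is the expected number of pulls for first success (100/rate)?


Expected pulls for a geometric distribution = 1/p = 100 / rate%
= 100 / 5
= 20.0

20.0 pulls


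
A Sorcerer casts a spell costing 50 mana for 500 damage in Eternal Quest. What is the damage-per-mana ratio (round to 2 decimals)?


Efficiency = damage / mana
= 500 / 50
= 10.00

10.00 dmg/mana


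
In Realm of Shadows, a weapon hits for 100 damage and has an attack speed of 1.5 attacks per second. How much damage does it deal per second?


DPS = damage * attack_speed
= 100 * 1.5
= 150.0

150.0 DPS


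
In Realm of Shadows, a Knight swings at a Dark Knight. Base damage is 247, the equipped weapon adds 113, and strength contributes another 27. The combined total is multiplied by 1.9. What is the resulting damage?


Sum base + weapon + str = 247 + 113 + 27 = 387
Multiply by 1.9:
387 * 1.9 = 735.3

735.3 damage


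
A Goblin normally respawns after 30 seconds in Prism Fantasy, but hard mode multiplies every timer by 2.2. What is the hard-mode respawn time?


Respawn time = base * multiplier
= 30 * 2.2
= 66.0 seconds

66.0 seconds


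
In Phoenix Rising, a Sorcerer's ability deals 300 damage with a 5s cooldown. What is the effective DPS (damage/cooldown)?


DPS = damage / cooldown
= 300 / 5
= 60.00

60.00 DPS


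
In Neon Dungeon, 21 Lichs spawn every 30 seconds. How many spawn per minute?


Spawns per minute = count * (60 / interval)
= 21 * (60 / 30)
= 21 * 2.0
= 42.0

42.0 per minute


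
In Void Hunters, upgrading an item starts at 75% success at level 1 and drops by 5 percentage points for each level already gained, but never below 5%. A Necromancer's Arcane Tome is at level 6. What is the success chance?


raw_rate = 75 - 5 * (6 - 1)
= 75 - 5 * 5
= 75 - 25
= 50
Apply floor: max(50, 5) = 50%

50%


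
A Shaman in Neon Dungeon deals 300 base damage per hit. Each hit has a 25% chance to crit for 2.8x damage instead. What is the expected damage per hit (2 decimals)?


E[dmg] = base * (1 + crit_chance * (crit_mult - 1))
cc as decimal = 25/100 = 0.25
cm - 1 = 2.8 - 1 = 1.8
Bonus factor = 0.25 * 1.8 = 0.45
Total multiplier = 1 + 0.45 = 1.45
Expected damage = 300 * 1.45 = 435.00

435.00 damage


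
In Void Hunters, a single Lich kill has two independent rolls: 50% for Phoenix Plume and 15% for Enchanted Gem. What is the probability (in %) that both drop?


For independent events, P(both) = P(A) * P(B)
= 50% * 15%
= 750 / 100 %
= 7.5%

7.5%


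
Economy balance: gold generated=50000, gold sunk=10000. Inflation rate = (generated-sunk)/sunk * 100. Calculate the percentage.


Net gold = 50000 - 10000 = 40000
Inflation rate = net / sunk * 100 = 40000 / 10000 * 100
= 4.0 * 100
= 400.00%

400.00%


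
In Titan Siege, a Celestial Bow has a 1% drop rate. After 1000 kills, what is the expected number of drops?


Expected drops = kills * (drop_rate / 100)
= 1000 * (1 / 100)
= 1000 * 0.01
= 10.0

10.0 drops


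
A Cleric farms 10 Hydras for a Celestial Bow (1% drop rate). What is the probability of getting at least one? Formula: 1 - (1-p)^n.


P(at least one) = 1 - P(none) = 1 - (1-p)^n
p = 1/100 = 0.01
1 - p = 0.99
(1 - p)^10 = 0.99^10 = 0.904382
P(at least one) = 1 - 0.904382 = 0.0956

0.0956


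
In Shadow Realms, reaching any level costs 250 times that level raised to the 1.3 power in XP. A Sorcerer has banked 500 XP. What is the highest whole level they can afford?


XP = 250 * level^1.3, so level = (XP / 250)^(1/1.3)
= (500 / 250)^(1/1.3)
= 2.0^0.7692
= 1.7044
Floor: level = 1

level 1


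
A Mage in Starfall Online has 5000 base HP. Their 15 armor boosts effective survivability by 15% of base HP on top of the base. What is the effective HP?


EHP = 5000 * (1 + 15/100)
= 5000 * (1 + 0.15)
= 5000 * 1.15
= 5750.0

5750.0 EHP


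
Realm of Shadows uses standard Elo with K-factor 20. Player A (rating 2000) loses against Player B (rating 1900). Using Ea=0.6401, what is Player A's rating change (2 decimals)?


Elo update: delta = K * (S - Ea), where S = 0 (loses)
S - Ea = 0 - 0.6401 = -0.6401
Rating change = 20 * -0.6401
= -12.80

-12.80 rating points


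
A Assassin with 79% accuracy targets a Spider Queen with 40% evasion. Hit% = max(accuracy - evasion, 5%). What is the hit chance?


accuracy - evasion = 79 - 40 = 39
Apply floor: max(39, 5) = 39
Hit chance = 39%

39%


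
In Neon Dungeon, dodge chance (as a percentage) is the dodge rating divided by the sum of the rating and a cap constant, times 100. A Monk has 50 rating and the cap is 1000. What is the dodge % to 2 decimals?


dodge% = 50 / (50 + 1000) * 100
= 50 / 1050 * 100
= 0.047619 * 100
= 4.76%

4.76%


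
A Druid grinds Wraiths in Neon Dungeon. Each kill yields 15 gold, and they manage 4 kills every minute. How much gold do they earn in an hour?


Gold per minute = 15 * 4 = 60
Gold per hour = 60 * 60 = 3600

3600 gold/hour


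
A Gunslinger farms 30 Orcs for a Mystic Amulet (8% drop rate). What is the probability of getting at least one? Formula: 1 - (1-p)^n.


P(at least one) = 1 - P(none) = 1 - (1-p)^n
p = 8/100 = 0.08
1 - p = 0.92
(1 - p)^30 = 0.92^30 = 0.081966
P(at least one) = 1 - 0.081966 = 0.9180

0.9180


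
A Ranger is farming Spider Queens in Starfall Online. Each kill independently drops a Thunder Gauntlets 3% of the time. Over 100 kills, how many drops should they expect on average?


Expected drops = kills * (drop_rate / 100)
= 100 * (3 / 100)
= 100 * 0.03
= 3.0

3.0 drops


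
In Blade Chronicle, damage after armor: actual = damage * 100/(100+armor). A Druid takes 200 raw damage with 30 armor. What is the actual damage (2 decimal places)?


actual = 200 * 100 / (100 + 30)
= 200 * 100 / 130
= 20000 / 130
= 153.85

153.85 damage


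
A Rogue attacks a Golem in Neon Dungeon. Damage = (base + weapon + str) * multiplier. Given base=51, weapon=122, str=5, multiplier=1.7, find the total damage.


Sum base + weapon + str = 51 + 122 + 5 = 178
Multiply by 1.7:
178 * 1.7 = 302.6

302.6 damage


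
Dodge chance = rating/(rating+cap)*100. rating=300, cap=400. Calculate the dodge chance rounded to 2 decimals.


dodge% = 300 / (300 + 400) * 100
= 300 / 700 * 100
= 0.428571 * 100
= 42.86%

42.86%


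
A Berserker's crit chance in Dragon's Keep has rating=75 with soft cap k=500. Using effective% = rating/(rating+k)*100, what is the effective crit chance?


effective% = rating / (rating + k) * 100
= 75 / (75 + 500) * 100
= 75 / 575 * 100
= 0.130435 * 100
= 13.04%

13.04%


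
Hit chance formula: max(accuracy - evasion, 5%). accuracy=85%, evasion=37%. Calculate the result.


accuracy - evasion = 85 - 37 = 48
Apply floor: max(48, 5) = 48
Hit chance = 48%

48%


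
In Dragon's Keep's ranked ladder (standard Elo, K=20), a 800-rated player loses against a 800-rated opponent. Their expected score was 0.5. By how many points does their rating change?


Elo update: delta = K * (S - Ea), where S = 0 (loses)
S - Ea = 0 - 0.5 = -0.5
Rating change = 20 * -0.5
= -10.00

-10.00 rating points


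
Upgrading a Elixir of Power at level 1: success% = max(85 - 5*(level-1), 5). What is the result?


raw_rate = 85 - 5 * (1 - 1)
= 85 - 5 * 0
= 85 - 0
= 85
Apply floor: max(85, 5) = 85%

85%


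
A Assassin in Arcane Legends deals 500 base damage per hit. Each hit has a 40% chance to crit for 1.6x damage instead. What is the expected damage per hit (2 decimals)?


E[dmg] = base * (1 + crit_chance * (crit_mult - 1))
cc as decimal = 40/100 = 0.4
cm - 1 = 1.6 - 1 = 0.6
Bonus factor = 0.4 * 0.6 = 0.24
Total multiplier = 1 + 0.24 = 1.24
Expected damage = 500 * 1.24 = 620.00

620.00 damage


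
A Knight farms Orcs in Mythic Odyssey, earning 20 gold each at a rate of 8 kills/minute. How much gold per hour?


Gold per minute = 20 * 8 = 160
Gold per hour = 160 * 60 = 9600

9600 gold/hour


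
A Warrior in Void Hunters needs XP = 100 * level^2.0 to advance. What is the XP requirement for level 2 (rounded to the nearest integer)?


XP = 100 * level^2.0
Substitute level = 2:
XP = 100 * 2^2.0
= 100 * 4.0
= 400

400 XP


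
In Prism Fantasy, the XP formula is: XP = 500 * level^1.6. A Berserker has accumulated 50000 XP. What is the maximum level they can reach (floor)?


XP = 500 * level^1.6, so level = (XP / 500)^(1/1.6)
= (50000 / 500)^(1/1.6)
= 100.0^0.625
= 17.7828
Floor: level = 17

level 17


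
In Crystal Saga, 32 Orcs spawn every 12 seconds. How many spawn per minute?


Spawns per minute = count * (60 / interval)
= 32 * (60 / 12)
= 32 * 5.0
= 160.0

160.0 per minute


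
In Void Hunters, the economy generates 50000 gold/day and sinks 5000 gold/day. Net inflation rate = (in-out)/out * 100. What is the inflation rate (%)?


Net gold = 50000 - 5000 = 45000
Inflation rate = net / sunk * 100 = 45000 / 5000 * 100
= 9.0 * 100
= 900.00%

900.00%


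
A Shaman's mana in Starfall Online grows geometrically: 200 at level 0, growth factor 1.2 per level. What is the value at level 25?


value = base * growth^level
= 200 * 1.2^25
= 200 * 95.396217
= 19079.24

19079.24 mana


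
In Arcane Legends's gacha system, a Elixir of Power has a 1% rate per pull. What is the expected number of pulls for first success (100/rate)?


Expected pulls for a geometric distribution = 1/p = 100 / rate%
= 100 / 1
= 100.0

100.0 pulls


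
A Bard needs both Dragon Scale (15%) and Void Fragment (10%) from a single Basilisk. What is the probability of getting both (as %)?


For independent events, P(both) = P(A) * P(B)
= 15% * 10%
= 150 / 100 %
= 1.5%

1.5%


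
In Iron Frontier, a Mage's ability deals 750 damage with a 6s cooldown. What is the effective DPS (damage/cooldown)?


DPS = damage / cooldown
= 750 / 6
= 125.00

125.00 DPS


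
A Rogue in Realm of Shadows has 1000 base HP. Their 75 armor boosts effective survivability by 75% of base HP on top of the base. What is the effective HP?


EHP = 1000 * (1 + 75/100)
= 1000 * (1 + 0.75)
= 1000 * 1.75
= 1750.0

1750.0 EHP


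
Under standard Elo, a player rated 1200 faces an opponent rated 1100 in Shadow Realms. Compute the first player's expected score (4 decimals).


Elo expected score: Ea = 1/(1 + 10^((Rb-Ra)/400))
Rb - Ra = 1100 - 1200 = -100
(Rb-Ra)/400 = -100/400 = -0.25
10^-0.25 = 0.562341
Ea = 1/(1 + 0.562341) = 1/1.562341 = 0.6401

0.6401


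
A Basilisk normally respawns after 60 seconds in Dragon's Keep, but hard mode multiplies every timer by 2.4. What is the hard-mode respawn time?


Respawn time = base * multiplier
= 60 * 2.4
= 144.0 seconds

144.0 seconds


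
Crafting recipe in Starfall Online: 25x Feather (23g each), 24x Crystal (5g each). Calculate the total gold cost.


Cost breakdown:
  Feather: 25 * 23 = 575
  Crystal: 24 * 5 = 120
Total = 575 + 120 = 695

695 gold


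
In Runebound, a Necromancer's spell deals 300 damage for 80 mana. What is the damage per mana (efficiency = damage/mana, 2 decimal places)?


Efficiency = damage / mana
= 300 / 80
= 3.75

3.75 dmg/mana


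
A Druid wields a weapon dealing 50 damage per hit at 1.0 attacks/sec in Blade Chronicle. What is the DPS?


DPS = damage * attack_speed
= 50 * 1.0
= 50.0

50.0 DPS


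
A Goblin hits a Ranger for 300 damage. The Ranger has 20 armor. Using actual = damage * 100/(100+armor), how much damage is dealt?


actual = 300 * 100 / (100 + 20)
= 300 * 100 / 120
= 30000 / 120
= 250.00

250.00 damage


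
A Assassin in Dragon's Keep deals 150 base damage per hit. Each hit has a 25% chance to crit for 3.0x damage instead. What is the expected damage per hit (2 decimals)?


E[dmg] = base * (1 + crit_chance * (crit_mult - 1))
cc as decimal = 25/100 = 0.25
cm - 1 = 3.0 - 1 = 2.0
Bonus factor = 0.25 * 2.0 = 0.5
Total multiplier = 1 + 0.5 = 1.5
Expected damage = 150 * 1.5 = 225.00

225.00 damage


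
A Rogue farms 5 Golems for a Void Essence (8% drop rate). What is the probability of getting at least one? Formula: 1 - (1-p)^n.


P(at least one) = 1 - P(none) = 1 - (1-p)^n
p = 8/100 = 0.08
1 - p = 0.92
(1 - p)^5 = 0.92^5 = 0.659082
P(at least one) = 1 - 0.659082 = 0.3409

0.3409


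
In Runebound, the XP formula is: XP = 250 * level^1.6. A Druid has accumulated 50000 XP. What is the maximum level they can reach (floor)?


XP = 250 * level^1.6, so level = (XP / 250)^(1/1.6)
= (50000 / 250)^(1/1.6)
= 200.0^0.625
= 27.4248
Floor: level = 27

level 27


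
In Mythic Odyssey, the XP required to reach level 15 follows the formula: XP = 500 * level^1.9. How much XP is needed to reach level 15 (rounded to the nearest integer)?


XP = 500 * level^1.9
Substitute level = 15:
XP = 500 * 15^1.9
= 500 * 171.6222
= 85811

85811 XP


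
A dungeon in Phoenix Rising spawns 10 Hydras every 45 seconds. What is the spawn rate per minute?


Spawns per minute = count * (60 / interval)
= 10 * (60 / 45)
= 10 * 1.3333
= 13.33

13.33 per minute


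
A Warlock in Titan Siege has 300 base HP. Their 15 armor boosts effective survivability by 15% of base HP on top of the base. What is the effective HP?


EHP = 300 * (1 + 15/100)
= 300 * (1 + 0.15)
= 300 * 1.15
= 345.0

345.0 EHP


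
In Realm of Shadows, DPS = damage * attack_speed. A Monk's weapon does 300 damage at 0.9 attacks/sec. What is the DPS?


DPS = damage * attack_speed
= 300 * 0.9
= 270.0

270.0 DPS


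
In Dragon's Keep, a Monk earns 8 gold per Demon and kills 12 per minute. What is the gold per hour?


Gold per minute = 8 * 12 = 96
Gold per hour = 96 * 60 = 5760

5760 gold/hour


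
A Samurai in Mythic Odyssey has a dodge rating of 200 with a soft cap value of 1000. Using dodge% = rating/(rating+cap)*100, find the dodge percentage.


dodge% = 200 / (200 + 1000) * 100
= 200 / 1200 * 100
= 0.166667 * 100
= 16.67%

16.67%


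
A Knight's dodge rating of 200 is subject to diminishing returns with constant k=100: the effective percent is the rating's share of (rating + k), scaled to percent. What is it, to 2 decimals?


effective% = rating / (rating + k) * 100
= 200 / (200 + 100) * 100
= 200 / 300 * 100
= 0.666667 * 100
= 66.67%

66.67%


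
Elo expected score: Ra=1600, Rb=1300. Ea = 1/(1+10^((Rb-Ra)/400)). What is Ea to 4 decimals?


Elo expected score: Ea = 1/(1 + 10^((Rb-Ra)/400))
Rb - Ra = 1300 - 1600 = -300
(Rb-Ra)/400 = -300/400 = -0.75
10^-0.75 = 0.177828
Ea = 1/(1 + 0.177828) = 1/1.177828 = 0.8490

0.8490


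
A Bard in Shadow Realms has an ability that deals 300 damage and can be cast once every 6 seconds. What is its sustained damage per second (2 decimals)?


DPS = damage / cooldown
= 300 / 6
= 50.00

50.00 DPS


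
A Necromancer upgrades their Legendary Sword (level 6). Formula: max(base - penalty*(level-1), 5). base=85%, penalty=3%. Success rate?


raw_rate = 85 - 3 * (6 - 1)
= 85 - 3 * 5
= 85 - 15
= 70
Apply floor: max(70, 5) = 70%

70%


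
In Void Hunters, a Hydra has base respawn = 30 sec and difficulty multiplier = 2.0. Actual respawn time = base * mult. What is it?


Respawn time = base * multiplier
= 30 * 2.0
= 60.0 seconds

60.0 seconds


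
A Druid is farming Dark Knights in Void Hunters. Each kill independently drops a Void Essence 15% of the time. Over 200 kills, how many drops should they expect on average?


Expected drops = kills * (drop_rate / 100)
= 200 * (15 / 100)
= 200 * 0.15
= 30.0

30.0 drops


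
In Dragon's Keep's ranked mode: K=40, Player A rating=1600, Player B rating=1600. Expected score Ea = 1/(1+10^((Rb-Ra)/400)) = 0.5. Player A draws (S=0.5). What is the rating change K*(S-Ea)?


Elo update: delta = K * (S - Ea), where S = 0.5 (draws)
S - Ea = 0.5 - 0.5 = 0.0
Rating change = 40 * 0.0
= 0.00

0.00 rating points


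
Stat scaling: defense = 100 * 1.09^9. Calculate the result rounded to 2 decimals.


value = base * growth^level
= 100 * 1.09^9
= 100 * 2.171893
= 217.19

217.19 defense


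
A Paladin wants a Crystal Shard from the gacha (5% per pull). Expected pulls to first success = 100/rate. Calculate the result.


Expected pulls for a geometric distribution = 1/p = 100 / rate%
= 100 / 5
= 20.0

20.0 pulls


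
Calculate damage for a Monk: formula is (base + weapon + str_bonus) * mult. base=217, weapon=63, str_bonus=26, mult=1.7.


Sum base + weapon + str = 217 + 63 + 26 = 306
Multiply by 1.7:
306 * 1.7 = 520.2

520.2 damage


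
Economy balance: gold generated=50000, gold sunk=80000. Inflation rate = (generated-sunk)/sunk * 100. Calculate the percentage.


Net gold = 50000 - 80000 = -30000
Inflation rate = net / sunk * 100 = -30000 / 80000 * 100
= -0.375 * 100
= -37.50%

-37.50%


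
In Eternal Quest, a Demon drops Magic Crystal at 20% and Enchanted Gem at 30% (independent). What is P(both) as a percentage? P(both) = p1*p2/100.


For independent events, P(both) = P(A) * P(B)
= 20% * 30%
= 600 / 100 %
= 6.0%

6.0%


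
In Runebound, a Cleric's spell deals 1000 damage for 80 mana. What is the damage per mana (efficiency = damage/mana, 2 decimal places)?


Efficiency = damage / mana
= 1000 / 80
= 12.50

12.50 dmg/mana


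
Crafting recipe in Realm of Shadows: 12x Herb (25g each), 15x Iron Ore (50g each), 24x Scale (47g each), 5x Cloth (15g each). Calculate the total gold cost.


Cost breakdown:
  Herb: 12 * 25 = 300
  Iron Ore: 15 * 50 = 750
  Scale: 24 * 47 = 1128
  Cloth: 5 * 15 = 75
Total = 300 + 750 + 1128 + 75 = 2253

2253 gold


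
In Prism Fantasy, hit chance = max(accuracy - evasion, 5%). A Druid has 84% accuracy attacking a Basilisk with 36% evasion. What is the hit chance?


accuracy - evasion = 84 - 36 = 48
Apply floor: max(48, 5) = 48
Hit chance = 48%

48%


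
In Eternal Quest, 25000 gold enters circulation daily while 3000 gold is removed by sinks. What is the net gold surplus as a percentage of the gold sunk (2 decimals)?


Net gold = 25000 - 3000 = 22000
Inflation rate = net / sunk * 100 = 22000 / 3000 * 100
= 7.333333 * 100
= 733.33%

733.33%


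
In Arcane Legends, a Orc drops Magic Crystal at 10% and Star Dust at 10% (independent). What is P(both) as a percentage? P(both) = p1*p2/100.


For independent events, P(both) = P(A) * P(B)
= 10% * 10%
= 100 / 100 %
= 1.0%

1.0%


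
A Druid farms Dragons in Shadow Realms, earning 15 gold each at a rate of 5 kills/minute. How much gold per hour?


Gold per minute = 15 * 5 = 75
Gold per hour = 75 * 60 = 4500

4500 gold/hour


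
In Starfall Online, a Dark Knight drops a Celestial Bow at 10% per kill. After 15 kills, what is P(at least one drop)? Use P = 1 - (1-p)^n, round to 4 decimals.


P(at least one) = 1 - P(none) = 1 - (1-p)^n
p = 10/100 = 0.1
1 - p = 0.9
(1 - p)^15 = 0.9^15 = 0.205891
P(at least one) = 1 - 0.205891 = 0.7941

0.7941


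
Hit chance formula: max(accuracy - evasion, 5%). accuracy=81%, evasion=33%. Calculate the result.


accuracy - evasion = 81 - 33 = 48
Apply floor: max(48, 5) = 48
Hit chance = 48%

48%


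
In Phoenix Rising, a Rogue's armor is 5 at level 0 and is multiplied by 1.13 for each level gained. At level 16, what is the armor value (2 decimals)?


value = base * growth^level
= 5 * 1.13^16
= 5 * 7.067326
= 35.34

35.34 armor


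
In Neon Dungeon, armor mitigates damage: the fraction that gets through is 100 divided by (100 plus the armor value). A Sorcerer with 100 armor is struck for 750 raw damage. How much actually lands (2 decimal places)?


actual = 750 * 100 / (100 + 100)
= 750 * 100 / 200
= 75000 / 200
= 375.00

375.00 damage


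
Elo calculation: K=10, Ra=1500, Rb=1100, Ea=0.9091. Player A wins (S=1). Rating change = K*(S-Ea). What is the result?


Elo update: delta = K * (S - Ea), where S = 1 (wins)
S - Ea = 1 - 0.9091 = 0.0909
Rating change = 10 * 0.0909
= 0.91

0.91 rating points


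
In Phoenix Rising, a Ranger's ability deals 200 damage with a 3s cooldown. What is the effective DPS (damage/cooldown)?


DPS = damage / cooldown
= 200 / 3
= 66.67

66.67 DPS


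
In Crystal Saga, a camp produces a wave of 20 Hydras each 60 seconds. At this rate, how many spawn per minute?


Spawns per minute = count * (60 / interval)
= 20 * (60 / 60)
= 20 * 1.0
= 20.0

20.0 per minute


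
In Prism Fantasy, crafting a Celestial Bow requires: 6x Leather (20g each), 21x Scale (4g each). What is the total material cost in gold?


Cost breakdown:
  Leather: 6 * 20 = 120
  Scale: 21 * 4 = 84
Total = 120 + 84 = 204

204 gold


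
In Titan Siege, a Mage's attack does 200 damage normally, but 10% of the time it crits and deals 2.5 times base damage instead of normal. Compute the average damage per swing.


E[dmg] = base * (1 + crit_chance * (crit_mult - 1))
cc as decimal = 10/100 = 0.1
cm - 1 = 2.5 - 1 = 1.5
Bonus factor = 0.1 * 1.5 = 0.15
Total multiplier = 1 + 0.15 = 1.15
Expected damage = 200 * 1.15 = 230.00

230.00 damage


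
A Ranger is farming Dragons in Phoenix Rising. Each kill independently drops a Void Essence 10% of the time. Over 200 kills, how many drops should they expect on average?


Expected drops = kills * (drop_rate / 100)
= 200 * (10 / 100)
= 200 * 0.1
= 20.0

20.0 drops


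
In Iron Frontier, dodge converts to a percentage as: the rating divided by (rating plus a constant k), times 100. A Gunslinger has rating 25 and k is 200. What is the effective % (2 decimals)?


effective% = rating / (rating + k) * 100
= 25 / (25 + 200) * 100
= 25 / 225 * 100
= 0.111111 * 100
= 11.11%

11.11%


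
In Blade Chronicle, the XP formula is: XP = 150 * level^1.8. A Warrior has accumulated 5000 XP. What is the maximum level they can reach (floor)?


XP = 150 * level^1.8, so level = (XP / 150)^(1/1.8)
= (5000 / 150)^(1/1.8)
= 33.3333^0.5556
= 7.0153
Floor: level = 7

level 7


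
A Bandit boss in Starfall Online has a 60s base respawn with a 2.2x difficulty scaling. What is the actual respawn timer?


Respawn time = base * multiplier
= 60 * 2.2
= 132.0 seconds

132.0 seconds


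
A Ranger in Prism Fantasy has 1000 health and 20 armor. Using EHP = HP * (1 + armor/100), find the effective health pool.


EHP = 1000 * (1 + 20/100)
= 1000 * (1 + 0.2)
= 1000 * 1.2
= 1200.0

1200.0 EHP


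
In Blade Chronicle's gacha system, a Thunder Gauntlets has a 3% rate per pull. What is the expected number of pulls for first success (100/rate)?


Expected pulls for a geometric distribution = 1/p = 100 / rate%
= 100 / 3
= 33.33

33.33 pulls


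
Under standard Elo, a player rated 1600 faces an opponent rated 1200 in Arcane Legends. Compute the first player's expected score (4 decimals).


Elo expected score: Ea = 1/(1 + 10^((Rb-Ra)/400))
Rb - Ra = 1200 - 1600 = -400
(Rb-Ra)/400 = -400/400 = -1.0
10^-1.0 = 0.1
Ea = 1/(1 + 0.1) = 1/1.1 = 0.9091

0.9091


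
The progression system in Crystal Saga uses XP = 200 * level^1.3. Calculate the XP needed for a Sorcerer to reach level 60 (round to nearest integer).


XP = 200 * level^1.3
Substitute level = 60:
XP = 200 * 60^1.3
= 200 * 204.9258
= 40985

40985 XP


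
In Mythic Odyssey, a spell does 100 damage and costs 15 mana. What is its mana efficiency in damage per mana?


Efficiency = damage / mana
= 100 / 15
= 6.67

6.67 dmg/mana


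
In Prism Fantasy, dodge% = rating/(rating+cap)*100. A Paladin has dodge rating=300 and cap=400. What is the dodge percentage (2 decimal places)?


dodge% = 300 / (300 + 400) * 100
= 300 / 700 * 100
= 0.428571 * 100
= 42.86%

42.86%


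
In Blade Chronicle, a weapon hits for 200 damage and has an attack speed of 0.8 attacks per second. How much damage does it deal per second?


DPS = damage * attack_speed
= 200 * 0.8
= 160.0

160.0 DPS


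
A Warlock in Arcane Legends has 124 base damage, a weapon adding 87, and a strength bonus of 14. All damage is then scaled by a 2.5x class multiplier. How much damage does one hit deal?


Sum base + weapon + str = 124 + 87 + 14 = 225
Multiply by 2.5:
225 * 2.5 = 562.5

562.5 damage


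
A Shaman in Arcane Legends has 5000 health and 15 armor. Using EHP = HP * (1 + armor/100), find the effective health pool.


EHP = 5000 * (1 + 15/100)
= 5000 * (1 + 0.15)
= 5000 * 1.15
= 5750.0

5750.0 EHP


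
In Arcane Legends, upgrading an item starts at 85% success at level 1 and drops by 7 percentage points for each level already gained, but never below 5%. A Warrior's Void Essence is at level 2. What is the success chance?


raw_rate = 85 - 7 * (2 - 1)
= 85 - 7 * 1
= 85 - 7
= 78
Apply floor: max(78, 5) = 78%

78%


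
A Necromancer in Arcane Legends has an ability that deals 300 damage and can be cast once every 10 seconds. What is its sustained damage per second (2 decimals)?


DPS = damage / cooldown
= 300 / 10
= 30.00

30.00 DPS


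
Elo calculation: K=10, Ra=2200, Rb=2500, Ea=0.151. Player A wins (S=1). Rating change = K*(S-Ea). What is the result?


Elo update: delta = K * (S - Ea), where S = 1 (wins)
S - Ea = 1 - 0.151 = 0.849
Rating change = 10 * 0.849
= 8.49

8.49 rating points


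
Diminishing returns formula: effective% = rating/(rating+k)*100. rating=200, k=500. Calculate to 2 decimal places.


effective% = rating / (rating + k) * 100
= 200 / (200 + 500) * 100
= 200 / 700 * 100
= 0.285714 * 100
= 28.57%

28.57%


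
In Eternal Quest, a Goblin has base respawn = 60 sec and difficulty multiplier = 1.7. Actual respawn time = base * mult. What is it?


Respawn time = base * multiplier
= 60 * 1.7
= 102.0 seconds

102.0 seconds


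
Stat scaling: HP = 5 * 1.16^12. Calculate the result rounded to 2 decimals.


value = base * growth^level
= 5 * 1.16^12
= 5 * 5.936027
= 29.68

29.68 HP


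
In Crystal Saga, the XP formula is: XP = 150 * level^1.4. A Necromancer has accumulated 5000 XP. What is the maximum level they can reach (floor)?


XP = 150 * level^1.4, so level = (XP / 150)^(1/1.4)
= (5000 / 150)^(1/1.4)
= 33.3333^0.7143
= 12.2397
Floor: level = 12

level 12


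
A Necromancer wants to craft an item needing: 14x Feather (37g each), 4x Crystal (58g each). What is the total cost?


Cost breakdown:
  Feather: 14 * 37 = 518
  Crystal: 4 * 58 = 232
Total = 518 + 232 = 750

750 gold


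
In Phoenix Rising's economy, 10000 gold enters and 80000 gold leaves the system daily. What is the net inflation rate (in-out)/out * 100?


Net gold = 10000 - 80000 = -70000
Inflation rate = net / sunk * 100 = -70000 / 80000 * 100
= -0.875 * 100
= -87.50%

-87.50%


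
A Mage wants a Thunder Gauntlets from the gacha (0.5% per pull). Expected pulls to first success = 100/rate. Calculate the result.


Expected pulls for a geometric distribution = 1/p = 100 / rate%
= 100 / 0.5
= 200.0

200.0 pulls


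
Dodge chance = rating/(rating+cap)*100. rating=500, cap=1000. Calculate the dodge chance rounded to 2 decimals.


dodge% = 500 / (500 + 1000) * 100
= 500 / 1500 * 100
= 0.333333 * 100
= 33.33%

33.33%


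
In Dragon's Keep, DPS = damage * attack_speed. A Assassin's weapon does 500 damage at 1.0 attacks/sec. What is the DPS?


DPS = damage * attack_speed
= 500 * 1.0
= 500.0

500.0 DPS


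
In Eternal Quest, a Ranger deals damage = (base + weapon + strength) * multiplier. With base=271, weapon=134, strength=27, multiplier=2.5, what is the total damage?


Sum base + weapon + str = 271 + 134 + 27 = 432
Multiply by 2.5:
432 * 2.5 = 1080.0

1080.0 damage


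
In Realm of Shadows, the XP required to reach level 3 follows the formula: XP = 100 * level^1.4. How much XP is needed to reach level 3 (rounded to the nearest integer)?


XP = 100 * level^1.4
Substitute level = 3:
XP = 100 * 3^1.4
= 100 * 4.6555
= 466

466 XP


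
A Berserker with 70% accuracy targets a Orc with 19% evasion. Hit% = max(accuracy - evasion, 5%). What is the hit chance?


accuracy - evasion = 70 - 19 = 51
Apply floor: max(51, 5) = 51
Hit chance = 51%

51%


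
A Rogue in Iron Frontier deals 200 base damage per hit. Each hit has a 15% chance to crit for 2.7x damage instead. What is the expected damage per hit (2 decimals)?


E[dmg] = base * (1 + crit_chance * (crit_mult - 1))
cc as decimal = 15/100 = 0.15
cm - 1 = 2.7 - 1 = 1.7
Bonus factor = 0.15 * 1.7 = 0.255
Total multiplier = 1 + 0.255 = 1.255
Expected damage = 200 * 1.255 = 251.00

251.00 damage
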